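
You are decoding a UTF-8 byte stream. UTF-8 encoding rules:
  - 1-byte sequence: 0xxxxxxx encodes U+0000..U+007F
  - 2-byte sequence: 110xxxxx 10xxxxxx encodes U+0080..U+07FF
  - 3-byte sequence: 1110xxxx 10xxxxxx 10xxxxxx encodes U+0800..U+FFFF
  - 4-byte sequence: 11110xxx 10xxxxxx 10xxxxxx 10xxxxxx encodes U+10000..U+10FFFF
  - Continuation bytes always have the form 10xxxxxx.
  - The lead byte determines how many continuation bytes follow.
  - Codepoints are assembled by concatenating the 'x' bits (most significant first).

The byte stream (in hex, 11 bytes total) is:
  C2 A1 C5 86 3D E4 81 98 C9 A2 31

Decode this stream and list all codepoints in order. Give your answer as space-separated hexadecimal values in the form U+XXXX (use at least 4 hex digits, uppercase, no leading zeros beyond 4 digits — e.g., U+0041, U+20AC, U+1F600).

Byte[0]=C2: 2-byte lead, need 1 cont bytes. acc=0x2
Byte[1]=A1: continuation. acc=(acc<<6)|0x21=0xA1
Completed: cp=U+00A1 (starts at byte 0)
Byte[2]=C5: 2-byte lead, need 1 cont bytes. acc=0x5
Byte[3]=86: continuation. acc=(acc<<6)|0x06=0x146
Completed: cp=U+0146 (starts at byte 2)
Byte[4]=3D: 1-byte ASCII. cp=U+003D
Byte[5]=E4: 3-byte lead, need 2 cont bytes. acc=0x4
Byte[6]=81: continuation. acc=(acc<<6)|0x01=0x101
Byte[7]=98: continuation. acc=(acc<<6)|0x18=0x4058
Completed: cp=U+4058 (starts at byte 5)
Byte[8]=C9: 2-byte lead, need 1 cont bytes. acc=0x9
Byte[9]=A2: continuation. acc=(acc<<6)|0x22=0x262
Completed: cp=U+0262 (starts at byte 8)
Byte[10]=31: 1-byte ASCII. cp=U+0031

Answer: U+00A1 U+0146 U+003D U+4058 U+0262 U+0031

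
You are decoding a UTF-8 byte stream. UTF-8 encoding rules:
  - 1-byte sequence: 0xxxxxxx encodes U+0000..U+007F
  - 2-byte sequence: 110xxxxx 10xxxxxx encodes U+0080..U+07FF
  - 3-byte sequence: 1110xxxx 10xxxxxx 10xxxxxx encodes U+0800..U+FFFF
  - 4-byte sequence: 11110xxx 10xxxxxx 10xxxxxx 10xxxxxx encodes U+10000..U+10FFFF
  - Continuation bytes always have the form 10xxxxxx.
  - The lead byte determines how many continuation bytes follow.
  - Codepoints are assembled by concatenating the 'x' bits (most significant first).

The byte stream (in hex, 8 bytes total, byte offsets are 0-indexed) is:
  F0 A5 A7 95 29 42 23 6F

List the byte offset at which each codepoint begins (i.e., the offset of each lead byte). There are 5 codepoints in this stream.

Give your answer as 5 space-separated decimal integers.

Answer: 0 4 5 6 7

Derivation:
Byte[0]=F0: 4-byte lead, need 3 cont bytes. acc=0x0
Byte[1]=A5: continuation. acc=(acc<<6)|0x25=0x25
Byte[2]=A7: continuation. acc=(acc<<6)|0x27=0x967
Byte[3]=95: continuation. acc=(acc<<6)|0x15=0x259D5
Completed: cp=U+259D5 (starts at byte 0)
Byte[4]=29: 1-byte ASCII. cp=U+0029
Byte[5]=42: 1-byte ASCII. cp=U+0042
Byte[6]=23: 1-byte ASCII. cp=U+0023
Byte[7]=6F: 1-byte ASCII. cp=U+006F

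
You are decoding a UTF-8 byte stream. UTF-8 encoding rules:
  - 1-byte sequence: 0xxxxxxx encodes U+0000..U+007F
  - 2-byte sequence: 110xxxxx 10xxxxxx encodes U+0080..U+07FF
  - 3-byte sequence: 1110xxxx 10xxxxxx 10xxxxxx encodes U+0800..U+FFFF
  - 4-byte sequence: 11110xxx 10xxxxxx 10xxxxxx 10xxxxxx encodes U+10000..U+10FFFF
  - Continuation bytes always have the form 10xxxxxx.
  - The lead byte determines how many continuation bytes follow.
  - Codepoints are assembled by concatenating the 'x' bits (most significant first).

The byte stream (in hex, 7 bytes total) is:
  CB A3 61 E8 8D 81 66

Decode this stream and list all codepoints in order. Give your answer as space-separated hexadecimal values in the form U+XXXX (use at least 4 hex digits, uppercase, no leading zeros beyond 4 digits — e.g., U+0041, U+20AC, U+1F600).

Byte[0]=CB: 2-byte lead, need 1 cont bytes. acc=0xB
Byte[1]=A3: continuation. acc=(acc<<6)|0x23=0x2E3
Completed: cp=U+02E3 (starts at byte 0)
Byte[2]=61: 1-byte ASCII. cp=U+0061
Byte[3]=E8: 3-byte lead, need 2 cont bytes. acc=0x8
Byte[4]=8D: continuation. acc=(acc<<6)|0x0D=0x20D
Byte[5]=81: continuation. acc=(acc<<6)|0x01=0x8341
Completed: cp=U+8341 (starts at byte 3)
Byte[6]=66: 1-byte ASCII. cp=U+0066

Answer: U+02E3 U+0061 U+8341 U+0066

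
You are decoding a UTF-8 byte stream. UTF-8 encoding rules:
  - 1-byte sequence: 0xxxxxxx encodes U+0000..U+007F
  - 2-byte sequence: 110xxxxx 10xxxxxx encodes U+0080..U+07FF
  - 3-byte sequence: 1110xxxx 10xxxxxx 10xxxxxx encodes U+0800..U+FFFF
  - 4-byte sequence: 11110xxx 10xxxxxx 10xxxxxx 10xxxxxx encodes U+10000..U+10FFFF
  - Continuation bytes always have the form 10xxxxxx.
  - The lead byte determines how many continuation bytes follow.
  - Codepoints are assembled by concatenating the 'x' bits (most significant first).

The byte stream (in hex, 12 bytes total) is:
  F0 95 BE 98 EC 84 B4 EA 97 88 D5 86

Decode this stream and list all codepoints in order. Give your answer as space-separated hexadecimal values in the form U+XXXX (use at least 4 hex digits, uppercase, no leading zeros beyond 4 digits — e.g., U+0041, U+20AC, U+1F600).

Answer: U+15F98 U+C134 U+A5C8 U+0546

Derivation:
Byte[0]=F0: 4-byte lead, need 3 cont bytes. acc=0x0
Byte[1]=95: continuation. acc=(acc<<6)|0x15=0x15
Byte[2]=BE: continuation. acc=(acc<<6)|0x3E=0x57E
Byte[3]=98: continuation. acc=(acc<<6)|0x18=0x15F98
Completed: cp=U+15F98 (starts at byte 0)
Byte[4]=EC: 3-byte lead, need 2 cont bytes. acc=0xC
Byte[5]=84: continuation. acc=(acc<<6)|0x04=0x304
Byte[6]=B4: continuation. acc=(acc<<6)|0x34=0xC134
Completed: cp=U+C134 (starts at byte 4)
Byte[7]=EA: 3-byte lead, need 2 cont bytes. acc=0xA
Byte[8]=97: continuation. acc=(acc<<6)|0x17=0x297
Byte[9]=88: continuation. acc=(acc<<6)|0x08=0xA5C8
Completed: cp=U+A5C8 (starts at byte 7)
Byte[10]=D5: 2-byte lead, need 1 cont bytes. acc=0x15
Byte[11]=86: continuation. acc=(acc<<6)|0x06=0x546
Completed: cp=U+0546 (starts at byte 10)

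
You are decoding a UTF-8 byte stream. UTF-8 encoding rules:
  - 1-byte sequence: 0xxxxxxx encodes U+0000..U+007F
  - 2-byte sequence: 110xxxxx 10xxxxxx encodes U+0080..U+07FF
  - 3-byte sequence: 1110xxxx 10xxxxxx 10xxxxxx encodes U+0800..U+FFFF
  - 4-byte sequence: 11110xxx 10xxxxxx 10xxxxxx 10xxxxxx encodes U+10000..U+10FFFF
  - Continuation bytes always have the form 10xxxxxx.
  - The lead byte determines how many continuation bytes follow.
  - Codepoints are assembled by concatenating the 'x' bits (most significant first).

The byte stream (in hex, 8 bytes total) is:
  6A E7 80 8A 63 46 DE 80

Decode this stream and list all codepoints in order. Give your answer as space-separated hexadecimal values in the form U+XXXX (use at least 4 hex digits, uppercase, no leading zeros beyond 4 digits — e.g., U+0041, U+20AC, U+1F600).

Answer: U+006A U+700A U+0063 U+0046 U+0780

Derivation:
Byte[0]=6A: 1-byte ASCII. cp=U+006A
Byte[1]=E7: 3-byte lead, need 2 cont bytes. acc=0x7
Byte[2]=80: continuation. acc=(acc<<6)|0x00=0x1C0
Byte[3]=8A: continuation. acc=(acc<<6)|0x0A=0x700A
Completed: cp=U+700A (starts at byte 1)
Byte[4]=63: 1-byte ASCII. cp=U+0063
Byte[5]=46: 1-byte ASCII. cp=U+0046
Byte[6]=DE: 2-byte lead, need 1 cont bytes. acc=0x1E
Byte[7]=80: continuation. acc=(acc<<6)|0x00=0x780
Completed: cp=U+0780 (starts at byte 6)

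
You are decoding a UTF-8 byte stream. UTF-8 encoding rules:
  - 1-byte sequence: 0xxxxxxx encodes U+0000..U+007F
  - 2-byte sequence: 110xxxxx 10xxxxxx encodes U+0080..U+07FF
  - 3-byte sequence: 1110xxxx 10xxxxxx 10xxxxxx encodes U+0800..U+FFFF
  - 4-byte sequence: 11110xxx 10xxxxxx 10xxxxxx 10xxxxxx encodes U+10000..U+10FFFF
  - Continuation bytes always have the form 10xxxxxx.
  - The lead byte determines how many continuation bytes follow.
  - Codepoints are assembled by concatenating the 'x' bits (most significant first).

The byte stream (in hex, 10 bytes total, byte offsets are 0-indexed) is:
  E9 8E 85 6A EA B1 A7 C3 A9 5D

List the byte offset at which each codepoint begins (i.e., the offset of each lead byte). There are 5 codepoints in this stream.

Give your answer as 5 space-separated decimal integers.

Answer: 0 3 4 7 9

Derivation:
Byte[0]=E9: 3-byte lead, need 2 cont bytes. acc=0x9
Byte[1]=8E: continuation. acc=(acc<<6)|0x0E=0x24E
Byte[2]=85: continuation. acc=(acc<<6)|0x05=0x9385
Completed: cp=U+9385 (starts at byte 0)
Byte[3]=6A: 1-byte ASCII. cp=U+006A
Byte[4]=EA: 3-byte lead, need 2 cont bytes. acc=0xA
Byte[5]=B1: continuation. acc=(acc<<6)|0x31=0x2B1
Byte[6]=A7: continuation. acc=(acc<<6)|0x27=0xAC67
Completed: cp=U+AC67 (starts at byte 4)
Byte[7]=C3: 2-byte lead, need 1 cont bytes. acc=0x3
Byte[8]=A9: continuation. acc=(acc<<6)|0x29=0xE9
Completed: cp=U+00E9 (starts at byte 7)
Byte[9]=5D: 1-byte ASCII. cp=U+005D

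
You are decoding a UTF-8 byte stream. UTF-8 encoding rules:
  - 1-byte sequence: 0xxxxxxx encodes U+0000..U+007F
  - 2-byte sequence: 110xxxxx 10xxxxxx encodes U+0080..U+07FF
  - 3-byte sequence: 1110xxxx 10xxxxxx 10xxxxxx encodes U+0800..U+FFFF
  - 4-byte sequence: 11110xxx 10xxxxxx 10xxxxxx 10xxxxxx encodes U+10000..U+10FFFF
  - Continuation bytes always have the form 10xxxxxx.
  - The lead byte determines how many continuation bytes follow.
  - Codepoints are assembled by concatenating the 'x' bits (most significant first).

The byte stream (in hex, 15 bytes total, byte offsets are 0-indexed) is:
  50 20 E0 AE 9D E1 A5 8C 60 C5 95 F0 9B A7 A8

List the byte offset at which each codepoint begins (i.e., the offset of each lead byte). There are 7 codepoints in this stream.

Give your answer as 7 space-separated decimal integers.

Byte[0]=50: 1-byte ASCII. cp=U+0050
Byte[1]=20: 1-byte ASCII. cp=U+0020
Byte[2]=E0: 3-byte lead, need 2 cont bytes. acc=0x0
Byte[3]=AE: continuation. acc=(acc<<6)|0x2E=0x2E
Byte[4]=9D: continuation. acc=(acc<<6)|0x1D=0xB9D
Completed: cp=U+0B9D (starts at byte 2)
Byte[5]=E1: 3-byte lead, need 2 cont bytes. acc=0x1
Byte[6]=A5: continuation. acc=(acc<<6)|0x25=0x65
Byte[7]=8C: continuation. acc=(acc<<6)|0x0C=0x194C
Completed: cp=U+194C (starts at byte 5)
Byte[8]=60: 1-byte ASCII. cp=U+0060
Byte[9]=C5: 2-byte lead, need 1 cont bytes. acc=0x5
Byte[10]=95: continuation. acc=(acc<<6)|0x15=0x155
Completed: cp=U+0155 (starts at byte 9)
Byte[11]=F0: 4-byte lead, need 3 cont bytes. acc=0x0
Byte[12]=9B: continuation. acc=(acc<<6)|0x1B=0x1B
Byte[13]=A7: continuation. acc=(acc<<6)|0x27=0x6E7
Byte[14]=A8: continuation. acc=(acc<<6)|0x28=0x1B9E8
Completed: cp=U+1B9E8 (starts at byte 11)

Answer: 0 1 2 5 8 9 11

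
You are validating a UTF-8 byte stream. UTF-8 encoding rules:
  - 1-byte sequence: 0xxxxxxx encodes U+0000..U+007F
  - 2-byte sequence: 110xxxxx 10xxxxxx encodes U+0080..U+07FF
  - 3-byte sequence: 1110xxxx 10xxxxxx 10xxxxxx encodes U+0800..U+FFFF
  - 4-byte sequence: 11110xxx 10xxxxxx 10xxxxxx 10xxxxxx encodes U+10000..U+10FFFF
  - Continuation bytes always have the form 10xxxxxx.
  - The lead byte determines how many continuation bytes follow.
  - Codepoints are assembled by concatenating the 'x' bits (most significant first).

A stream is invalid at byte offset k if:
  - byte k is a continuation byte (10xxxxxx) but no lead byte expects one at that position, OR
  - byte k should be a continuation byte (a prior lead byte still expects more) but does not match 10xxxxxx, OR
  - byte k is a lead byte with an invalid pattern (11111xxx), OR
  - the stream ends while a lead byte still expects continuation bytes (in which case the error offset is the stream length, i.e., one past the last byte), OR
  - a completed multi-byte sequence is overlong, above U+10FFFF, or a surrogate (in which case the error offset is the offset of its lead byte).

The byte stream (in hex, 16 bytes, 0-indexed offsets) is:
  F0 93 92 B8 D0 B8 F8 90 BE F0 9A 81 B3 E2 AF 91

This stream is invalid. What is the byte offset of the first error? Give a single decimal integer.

Byte[0]=F0: 4-byte lead, need 3 cont bytes. acc=0x0
Byte[1]=93: continuation. acc=(acc<<6)|0x13=0x13
Byte[2]=92: continuation. acc=(acc<<6)|0x12=0x4D2
Byte[3]=B8: continuation. acc=(acc<<6)|0x38=0x134B8
Completed: cp=U+134B8 (starts at byte 0)
Byte[4]=D0: 2-byte lead, need 1 cont bytes. acc=0x10
Byte[5]=B8: continuation. acc=(acc<<6)|0x38=0x438
Completed: cp=U+0438 (starts at byte 4)
Byte[6]=F8: INVALID lead byte (not 0xxx/110x/1110/11110)

Answer: 6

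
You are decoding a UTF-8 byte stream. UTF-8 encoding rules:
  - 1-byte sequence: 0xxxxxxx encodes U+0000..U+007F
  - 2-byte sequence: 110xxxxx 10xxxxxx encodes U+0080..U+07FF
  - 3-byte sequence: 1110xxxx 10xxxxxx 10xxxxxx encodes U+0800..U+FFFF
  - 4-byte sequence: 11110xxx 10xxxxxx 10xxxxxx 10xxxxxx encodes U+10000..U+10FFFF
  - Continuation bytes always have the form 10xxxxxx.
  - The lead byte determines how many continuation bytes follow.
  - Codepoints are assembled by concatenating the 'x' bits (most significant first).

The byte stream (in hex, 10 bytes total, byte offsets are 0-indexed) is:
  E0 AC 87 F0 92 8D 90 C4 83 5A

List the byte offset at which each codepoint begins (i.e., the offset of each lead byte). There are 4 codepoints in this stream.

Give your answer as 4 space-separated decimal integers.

Answer: 0 3 7 9

Derivation:
Byte[0]=E0: 3-byte lead, need 2 cont bytes. acc=0x0
Byte[1]=AC: continuation. acc=(acc<<6)|0x2C=0x2C
Byte[2]=87: continuation. acc=(acc<<6)|0x07=0xB07
Completed: cp=U+0B07 (starts at byte 0)
Byte[3]=F0: 4-byte lead, need 3 cont bytes. acc=0x0
Byte[4]=92: continuation. acc=(acc<<6)|0x12=0x12
Byte[5]=8D: continuation. acc=(acc<<6)|0x0D=0x48D
Byte[6]=90: continuation. acc=(acc<<6)|0x10=0x12350
Completed: cp=U+12350 (starts at byte 3)
Byte[7]=C4: 2-byte lead, need 1 cont bytes. acc=0x4
Byte[8]=83: continuation. acc=(acc<<6)|0x03=0x103
Completed: cp=U+0103 (starts at byte 7)
Byte[9]=5A: 1-byte ASCII. cp=U+005A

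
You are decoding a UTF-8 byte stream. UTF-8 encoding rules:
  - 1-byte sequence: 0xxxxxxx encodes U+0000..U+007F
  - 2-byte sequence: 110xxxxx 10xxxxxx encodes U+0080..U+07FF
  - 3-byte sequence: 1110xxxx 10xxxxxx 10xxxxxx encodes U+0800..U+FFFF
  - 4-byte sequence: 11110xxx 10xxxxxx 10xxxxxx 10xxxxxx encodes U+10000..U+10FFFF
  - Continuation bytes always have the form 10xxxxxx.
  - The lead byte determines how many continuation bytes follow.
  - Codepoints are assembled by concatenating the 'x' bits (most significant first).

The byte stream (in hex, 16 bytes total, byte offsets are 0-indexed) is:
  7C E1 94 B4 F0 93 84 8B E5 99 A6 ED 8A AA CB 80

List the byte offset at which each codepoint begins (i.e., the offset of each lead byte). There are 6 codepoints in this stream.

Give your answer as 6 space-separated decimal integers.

Answer: 0 1 4 8 11 14

Derivation:
Byte[0]=7C: 1-byte ASCII. cp=U+007C
Byte[1]=E1: 3-byte lead, need 2 cont bytes. acc=0x1
Byte[2]=94: continuation. acc=(acc<<6)|0x14=0x54
Byte[3]=B4: continuation. acc=(acc<<6)|0x34=0x1534
Completed: cp=U+1534 (starts at byte 1)
Byte[4]=F0: 4-byte lead, need 3 cont bytes. acc=0x0
Byte[5]=93: continuation. acc=(acc<<6)|0x13=0x13
Byte[6]=84: continuation. acc=(acc<<6)|0x04=0x4C4
Byte[7]=8B: continuation. acc=(acc<<6)|0x0B=0x1310B
Completed: cp=U+1310B (starts at byte 4)
Byte[8]=E5: 3-byte lead, need 2 cont bytes. acc=0x5
Byte[9]=99: continuation. acc=(acc<<6)|0x19=0x159
Byte[10]=A6: continuation. acc=(acc<<6)|0x26=0x5666
Completed: cp=U+5666 (starts at byte 8)
Byte[11]=ED: 3-byte lead, need 2 cont bytes. acc=0xD
Byte[12]=8A: continuation. acc=(acc<<6)|0x0A=0x34A
Byte[13]=AA: continuation. acc=(acc<<6)|0x2A=0xD2AA
Completed: cp=U+D2AA (starts at byte 11)
Byte[14]=CB: 2-byte lead, need 1 cont bytes. acc=0xB
Byte[15]=80: continuation. acc=(acc<<6)|0x00=0x2C0
Completed: cp=U+02C0 (starts at byte 14)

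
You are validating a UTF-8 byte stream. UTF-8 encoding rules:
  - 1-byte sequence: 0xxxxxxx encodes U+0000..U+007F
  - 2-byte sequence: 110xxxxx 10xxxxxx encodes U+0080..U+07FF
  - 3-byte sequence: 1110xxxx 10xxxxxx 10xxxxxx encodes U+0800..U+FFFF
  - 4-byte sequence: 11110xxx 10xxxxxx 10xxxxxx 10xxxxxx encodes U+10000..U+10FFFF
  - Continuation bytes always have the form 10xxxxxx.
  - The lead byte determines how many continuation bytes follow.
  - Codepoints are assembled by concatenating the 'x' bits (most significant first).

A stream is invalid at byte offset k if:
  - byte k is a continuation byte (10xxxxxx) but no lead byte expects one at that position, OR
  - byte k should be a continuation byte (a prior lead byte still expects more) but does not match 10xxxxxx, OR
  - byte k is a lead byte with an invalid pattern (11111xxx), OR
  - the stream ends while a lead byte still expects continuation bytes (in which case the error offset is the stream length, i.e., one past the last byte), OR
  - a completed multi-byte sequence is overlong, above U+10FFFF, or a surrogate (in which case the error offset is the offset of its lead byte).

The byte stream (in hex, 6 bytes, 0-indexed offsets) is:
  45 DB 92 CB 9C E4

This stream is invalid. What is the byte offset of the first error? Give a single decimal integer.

Answer: 6

Derivation:
Byte[0]=45: 1-byte ASCII. cp=U+0045
Byte[1]=DB: 2-byte lead, need 1 cont bytes. acc=0x1B
Byte[2]=92: continuation. acc=(acc<<6)|0x12=0x6D2
Completed: cp=U+06D2 (starts at byte 1)
Byte[3]=CB: 2-byte lead, need 1 cont bytes. acc=0xB
Byte[4]=9C: continuation. acc=(acc<<6)|0x1C=0x2DC
Completed: cp=U+02DC (starts at byte 3)
Byte[5]=E4: 3-byte lead, need 2 cont bytes. acc=0x4
Byte[6]: stream ended, expected continuation. INVALID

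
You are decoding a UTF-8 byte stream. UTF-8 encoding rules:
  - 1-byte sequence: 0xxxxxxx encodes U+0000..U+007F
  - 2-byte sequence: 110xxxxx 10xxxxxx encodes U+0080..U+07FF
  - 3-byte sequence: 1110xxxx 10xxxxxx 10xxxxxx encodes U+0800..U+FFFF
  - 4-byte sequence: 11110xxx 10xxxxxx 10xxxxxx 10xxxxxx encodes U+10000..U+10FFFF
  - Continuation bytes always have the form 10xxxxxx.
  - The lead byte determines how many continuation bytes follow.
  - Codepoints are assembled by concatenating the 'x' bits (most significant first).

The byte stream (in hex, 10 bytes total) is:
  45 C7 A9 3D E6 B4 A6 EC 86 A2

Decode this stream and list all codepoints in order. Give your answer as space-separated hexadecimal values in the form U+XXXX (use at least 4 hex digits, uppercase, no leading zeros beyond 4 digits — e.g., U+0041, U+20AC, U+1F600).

Answer: U+0045 U+01E9 U+003D U+6D26 U+C1A2

Derivation:
Byte[0]=45: 1-byte ASCII. cp=U+0045
Byte[1]=C7: 2-byte lead, need 1 cont bytes. acc=0x7
Byte[2]=A9: continuation. acc=(acc<<6)|0x29=0x1E9
Completed: cp=U+01E9 (starts at byte 1)
Byte[3]=3D: 1-byte ASCII. cp=U+003D
Byte[4]=E6: 3-byte lead, need 2 cont bytes. acc=0x6
Byte[5]=B4: continuation. acc=(acc<<6)|0x34=0x1B4
Byte[6]=A6: continuation. acc=(acc<<6)|0x26=0x6D26
Completed: cp=U+6D26 (starts at byte 4)
Byte[7]=EC: 3-byte lead, need 2 cont bytes. acc=0xC
Byte[8]=86: continuation. acc=(acc<<6)|0x06=0x306
Byte[9]=A2: continuation. acc=(acc<<6)|0x22=0xC1A2
Completed: cp=U+C1A2 (starts at byte 7)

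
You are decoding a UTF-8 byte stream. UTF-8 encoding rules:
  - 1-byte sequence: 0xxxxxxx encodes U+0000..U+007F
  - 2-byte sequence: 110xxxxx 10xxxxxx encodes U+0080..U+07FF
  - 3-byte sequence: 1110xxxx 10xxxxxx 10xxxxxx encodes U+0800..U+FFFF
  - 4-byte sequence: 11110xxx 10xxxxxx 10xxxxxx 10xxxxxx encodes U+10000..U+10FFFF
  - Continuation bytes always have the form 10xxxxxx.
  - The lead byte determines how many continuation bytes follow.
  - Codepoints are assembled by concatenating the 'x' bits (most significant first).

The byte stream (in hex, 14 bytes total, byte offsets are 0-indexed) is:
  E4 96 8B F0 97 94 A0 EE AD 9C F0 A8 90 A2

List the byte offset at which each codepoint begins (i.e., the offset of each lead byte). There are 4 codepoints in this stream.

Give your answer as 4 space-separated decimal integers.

Byte[0]=E4: 3-byte lead, need 2 cont bytes. acc=0x4
Byte[1]=96: continuation. acc=(acc<<6)|0x16=0x116
Byte[2]=8B: continuation. acc=(acc<<6)|0x0B=0x458B
Completed: cp=U+458B (starts at byte 0)
Byte[3]=F0: 4-byte lead, need 3 cont bytes. acc=0x0
Byte[4]=97: continuation. acc=(acc<<6)|0x17=0x17
Byte[5]=94: continuation. acc=(acc<<6)|0x14=0x5D4
Byte[6]=A0: continuation. acc=(acc<<6)|0x20=0x17520
Completed: cp=U+17520 (starts at byte 3)
Byte[7]=EE: 3-byte lead, need 2 cont bytes. acc=0xE
Byte[8]=AD: continuation. acc=(acc<<6)|0x2D=0x3AD
Byte[9]=9C: continuation. acc=(acc<<6)|0x1C=0xEB5C
Completed: cp=U+EB5C (starts at byte 7)
Byte[10]=F0: 4-byte lead, need 3 cont bytes. acc=0x0
Byte[11]=A8: continuation. acc=(acc<<6)|0x28=0x28
Byte[12]=90: continuation. acc=(acc<<6)|0x10=0xA10
Byte[13]=A2: continuation. acc=(acc<<6)|0x22=0x28422
Completed: cp=U+28422 (starts at byte 10)

Answer: 0 3 7 10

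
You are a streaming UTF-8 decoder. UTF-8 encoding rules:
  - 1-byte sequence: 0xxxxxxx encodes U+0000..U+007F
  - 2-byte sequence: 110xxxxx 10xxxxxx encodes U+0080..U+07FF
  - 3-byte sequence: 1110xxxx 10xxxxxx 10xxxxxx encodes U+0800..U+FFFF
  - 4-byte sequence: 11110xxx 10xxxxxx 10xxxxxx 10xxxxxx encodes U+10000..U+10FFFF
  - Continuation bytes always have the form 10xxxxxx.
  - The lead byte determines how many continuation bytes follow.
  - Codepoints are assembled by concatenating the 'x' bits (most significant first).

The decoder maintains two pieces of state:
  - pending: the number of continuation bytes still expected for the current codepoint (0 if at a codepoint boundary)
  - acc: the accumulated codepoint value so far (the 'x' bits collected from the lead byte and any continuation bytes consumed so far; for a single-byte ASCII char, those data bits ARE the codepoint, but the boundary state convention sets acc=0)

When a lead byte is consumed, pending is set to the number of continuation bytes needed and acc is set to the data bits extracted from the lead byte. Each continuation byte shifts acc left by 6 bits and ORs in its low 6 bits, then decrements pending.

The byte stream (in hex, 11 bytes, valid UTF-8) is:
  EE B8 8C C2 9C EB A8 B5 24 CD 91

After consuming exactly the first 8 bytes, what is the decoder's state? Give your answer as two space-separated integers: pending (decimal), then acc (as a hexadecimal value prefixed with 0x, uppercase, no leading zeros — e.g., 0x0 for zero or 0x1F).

Byte[0]=EE: 3-byte lead. pending=2, acc=0xE
Byte[1]=B8: continuation. acc=(acc<<6)|0x38=0x3B8, pending=1
Byte[2]=8C: continuation. acc=(acc<<6)|0x0C=0xEE0C, pending=0
Byte[3]=C2: 2-byte lead. pending=1, acc=0x2
Byte[4]=9C: continuation. acc=(acc<<6)|0x1C=0x9C, pending=0
Byte[5]=EB: 3-byte lead. pending=2, acc=0xB
Byte[6]=A8: continuation. acc=(acc<<6)|0x28=0x2E8, pending=1
Byte[7]=B5: continuation. acc=(acc<<6)|0x35=0xBA35, pending=0

Answer: 0 0xBA35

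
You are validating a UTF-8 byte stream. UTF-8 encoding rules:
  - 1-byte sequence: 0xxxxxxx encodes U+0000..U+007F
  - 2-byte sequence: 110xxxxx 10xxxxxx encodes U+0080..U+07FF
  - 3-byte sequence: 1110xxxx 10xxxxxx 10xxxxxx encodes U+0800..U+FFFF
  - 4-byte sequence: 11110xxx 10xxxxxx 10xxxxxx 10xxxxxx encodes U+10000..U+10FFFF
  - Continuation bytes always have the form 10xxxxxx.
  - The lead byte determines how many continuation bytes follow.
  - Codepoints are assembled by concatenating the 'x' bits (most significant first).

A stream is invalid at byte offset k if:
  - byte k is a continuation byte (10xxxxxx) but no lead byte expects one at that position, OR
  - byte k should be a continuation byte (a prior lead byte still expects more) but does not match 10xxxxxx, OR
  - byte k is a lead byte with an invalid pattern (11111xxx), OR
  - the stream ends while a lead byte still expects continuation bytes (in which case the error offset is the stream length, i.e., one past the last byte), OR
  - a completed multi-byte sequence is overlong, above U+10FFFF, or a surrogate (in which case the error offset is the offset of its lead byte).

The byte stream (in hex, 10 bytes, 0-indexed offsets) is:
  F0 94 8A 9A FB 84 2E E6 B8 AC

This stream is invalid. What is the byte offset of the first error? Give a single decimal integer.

Answer: 4

Derivation:
Byte[0]=F0: 4-byte lead, need 3 cont bytes. acc=0x0
Byte[1]=94: continuation. acc=(acc<<6)|0x14=0x14
Byte[2]=8A: continuation. acc=(acc<<6)|0x0A=0x50A
Byte[3]=9A: continuation. acc=(acc<<6)|0x1A=0x1429A
Completed: cp=U+1429A (starts at byte 0)
Byte[4]=FB: INVALID lead byte (not 0xxx/110x/1110/11110)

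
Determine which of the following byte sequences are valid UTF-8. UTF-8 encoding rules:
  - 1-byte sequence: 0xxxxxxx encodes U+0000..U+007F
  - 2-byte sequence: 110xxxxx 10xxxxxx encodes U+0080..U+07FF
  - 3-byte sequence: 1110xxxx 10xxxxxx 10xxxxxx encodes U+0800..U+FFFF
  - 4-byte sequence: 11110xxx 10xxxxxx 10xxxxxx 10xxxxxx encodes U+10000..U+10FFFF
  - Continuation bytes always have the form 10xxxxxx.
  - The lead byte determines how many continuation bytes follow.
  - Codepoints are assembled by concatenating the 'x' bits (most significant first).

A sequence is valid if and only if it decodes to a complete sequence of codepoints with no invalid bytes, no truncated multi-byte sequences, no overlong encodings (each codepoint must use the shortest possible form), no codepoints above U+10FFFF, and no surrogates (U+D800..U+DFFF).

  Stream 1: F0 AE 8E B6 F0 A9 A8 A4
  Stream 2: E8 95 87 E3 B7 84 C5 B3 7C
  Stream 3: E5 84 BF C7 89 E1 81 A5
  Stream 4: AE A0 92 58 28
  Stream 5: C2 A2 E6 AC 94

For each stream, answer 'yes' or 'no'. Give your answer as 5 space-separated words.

Stream 1: decodes cleanly. VALID
Stream 2: decodes cleanly. VALID
Stream 3: decodes cleanly. VALID
Stream 4: error at byte offset 0. INVALID
Stream 5: decodes cleanly. VALID

Answer: yes yes yes no yes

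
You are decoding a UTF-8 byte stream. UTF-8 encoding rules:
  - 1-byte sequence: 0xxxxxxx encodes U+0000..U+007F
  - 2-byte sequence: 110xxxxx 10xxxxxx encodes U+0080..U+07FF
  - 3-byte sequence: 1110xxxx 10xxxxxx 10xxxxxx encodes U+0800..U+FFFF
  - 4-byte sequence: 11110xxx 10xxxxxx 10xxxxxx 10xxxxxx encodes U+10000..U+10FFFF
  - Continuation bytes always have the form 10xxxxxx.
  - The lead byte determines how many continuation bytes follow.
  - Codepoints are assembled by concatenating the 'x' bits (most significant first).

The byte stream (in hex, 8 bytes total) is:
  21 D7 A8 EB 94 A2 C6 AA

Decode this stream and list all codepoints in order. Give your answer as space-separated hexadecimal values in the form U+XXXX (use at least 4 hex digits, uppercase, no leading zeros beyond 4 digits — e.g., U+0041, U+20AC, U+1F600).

Byte[0]=21: 1-byte ASCII. cp=U+0021
Byte[1]=D7: 2-byte lead, need 1 cont bytes. acc=0x17
Byte[2]=A8: continuation. acc=(acc<<6)|0x28=0x5E8
Completed: cp=U+05E8 (starts at byte 1)
Byte[3]=EB: 3-byte lead, need 2 cont bytes. acc=0xB
Byte[4]=94: continuation. acc=(acc<<6)|0x14=0x2D4
Byte[5]=A2: continuation. acc=(acc<<6)|0x22=0xB522
Completed: cp=U+B522 (starts at byte 3)
Byte[6]=C6: 2-byte lead, need 1 cont bytes. acc=0x6
Byte[7]=AA: continuation. acc=(acc<<6)|0x2A=0x1AA
Completed: cp=U+01AA (starts at byte 6)

Answer: U+0021 U+05E8 U+B522 U+01AA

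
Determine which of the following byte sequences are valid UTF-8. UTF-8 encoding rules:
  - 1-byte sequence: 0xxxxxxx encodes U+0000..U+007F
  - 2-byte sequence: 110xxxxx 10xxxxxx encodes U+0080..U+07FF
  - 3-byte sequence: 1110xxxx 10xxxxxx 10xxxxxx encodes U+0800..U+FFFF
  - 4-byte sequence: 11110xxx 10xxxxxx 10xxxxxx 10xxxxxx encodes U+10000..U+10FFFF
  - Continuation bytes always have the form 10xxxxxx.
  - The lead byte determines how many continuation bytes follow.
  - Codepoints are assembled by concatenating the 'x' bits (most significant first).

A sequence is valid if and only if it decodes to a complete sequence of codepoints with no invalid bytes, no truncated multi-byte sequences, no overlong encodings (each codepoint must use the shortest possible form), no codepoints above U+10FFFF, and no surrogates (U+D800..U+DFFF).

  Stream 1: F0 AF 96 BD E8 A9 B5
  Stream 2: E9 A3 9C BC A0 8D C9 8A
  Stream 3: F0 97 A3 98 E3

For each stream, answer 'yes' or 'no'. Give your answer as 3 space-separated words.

Answer: yes no no

Derivation:
Stream 1: decodes cleanly. VALID
Stream 2: error at byte offset 3. INVALID
Stream 3: error at byte offset 5. INVALID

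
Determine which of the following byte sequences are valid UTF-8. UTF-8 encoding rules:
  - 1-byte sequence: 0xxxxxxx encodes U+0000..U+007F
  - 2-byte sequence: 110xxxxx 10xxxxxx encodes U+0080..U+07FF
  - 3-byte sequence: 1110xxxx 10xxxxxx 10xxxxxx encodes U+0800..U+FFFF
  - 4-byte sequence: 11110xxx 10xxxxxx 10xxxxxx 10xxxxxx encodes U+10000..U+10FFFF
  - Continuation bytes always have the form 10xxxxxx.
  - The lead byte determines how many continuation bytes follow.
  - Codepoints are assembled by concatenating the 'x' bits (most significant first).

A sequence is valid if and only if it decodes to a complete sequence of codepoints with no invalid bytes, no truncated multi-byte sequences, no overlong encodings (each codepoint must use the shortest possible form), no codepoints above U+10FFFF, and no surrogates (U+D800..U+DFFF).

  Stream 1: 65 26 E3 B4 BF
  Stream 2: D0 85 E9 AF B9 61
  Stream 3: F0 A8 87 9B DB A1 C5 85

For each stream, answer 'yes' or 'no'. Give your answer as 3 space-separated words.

Stream 1: decodes cleanly. VALID
Stream 2: decodes cleanly. VALID
Stream 3: decodes cleanly. VALID

Answer: yes yes yes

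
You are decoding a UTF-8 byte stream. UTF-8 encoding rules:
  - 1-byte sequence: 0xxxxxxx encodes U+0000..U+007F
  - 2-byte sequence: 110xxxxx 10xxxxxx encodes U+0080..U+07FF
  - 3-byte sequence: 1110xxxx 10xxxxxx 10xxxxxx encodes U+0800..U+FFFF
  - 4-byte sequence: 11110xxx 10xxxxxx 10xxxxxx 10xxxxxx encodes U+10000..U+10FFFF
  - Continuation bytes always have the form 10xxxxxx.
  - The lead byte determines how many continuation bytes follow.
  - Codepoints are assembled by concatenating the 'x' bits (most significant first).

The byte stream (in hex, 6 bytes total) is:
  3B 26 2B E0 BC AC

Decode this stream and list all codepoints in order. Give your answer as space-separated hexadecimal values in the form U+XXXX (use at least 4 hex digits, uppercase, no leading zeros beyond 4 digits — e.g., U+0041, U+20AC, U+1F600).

Answer: U+003B U+0026 U+002B U+0F2C

Derivation:
Byte[0]=3B: 1-byte ASCII. cp=U+003B
Byte[1]=26: 1-byte ASCII. cp=U+0026
Byte[2]=2B: 1-byte ASCII. cp=U+002B
Byte[3]=E0: 3-byte lead, need 2 cont bytes. acc=0x0
Byte[4]=BC: continuation. acc=(acc<<6)|0x3C=0x3C
Byte[5]=AC: continuation. acc=(acc<<6)|0x2C=0xF2C
Completed: cp=U+0F2C (starts at byte 3)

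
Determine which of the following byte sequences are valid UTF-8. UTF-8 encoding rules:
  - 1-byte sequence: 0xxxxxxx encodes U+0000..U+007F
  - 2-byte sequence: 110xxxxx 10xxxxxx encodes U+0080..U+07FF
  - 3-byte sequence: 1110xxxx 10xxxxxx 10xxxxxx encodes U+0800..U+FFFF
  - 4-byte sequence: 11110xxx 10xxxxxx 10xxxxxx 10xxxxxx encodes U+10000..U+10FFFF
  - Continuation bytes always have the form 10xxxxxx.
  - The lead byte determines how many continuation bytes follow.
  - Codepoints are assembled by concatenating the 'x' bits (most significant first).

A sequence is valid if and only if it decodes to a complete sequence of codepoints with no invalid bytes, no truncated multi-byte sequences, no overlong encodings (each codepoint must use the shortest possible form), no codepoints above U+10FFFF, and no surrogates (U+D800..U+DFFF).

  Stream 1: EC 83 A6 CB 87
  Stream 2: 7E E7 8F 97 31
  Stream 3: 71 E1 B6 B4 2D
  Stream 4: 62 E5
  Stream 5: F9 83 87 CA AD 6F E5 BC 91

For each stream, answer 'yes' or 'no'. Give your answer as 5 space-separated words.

Answer: yes yes yes no no

Derivation:
Stream 1: decodes cleanly. VALID
Stream 2: decodes cleanly. VALID
Stream 3: decodes cleanly. VALID
Stream 4: error at byte offset 2. INVALID
Stream 5: error at byte offset 0. INVALID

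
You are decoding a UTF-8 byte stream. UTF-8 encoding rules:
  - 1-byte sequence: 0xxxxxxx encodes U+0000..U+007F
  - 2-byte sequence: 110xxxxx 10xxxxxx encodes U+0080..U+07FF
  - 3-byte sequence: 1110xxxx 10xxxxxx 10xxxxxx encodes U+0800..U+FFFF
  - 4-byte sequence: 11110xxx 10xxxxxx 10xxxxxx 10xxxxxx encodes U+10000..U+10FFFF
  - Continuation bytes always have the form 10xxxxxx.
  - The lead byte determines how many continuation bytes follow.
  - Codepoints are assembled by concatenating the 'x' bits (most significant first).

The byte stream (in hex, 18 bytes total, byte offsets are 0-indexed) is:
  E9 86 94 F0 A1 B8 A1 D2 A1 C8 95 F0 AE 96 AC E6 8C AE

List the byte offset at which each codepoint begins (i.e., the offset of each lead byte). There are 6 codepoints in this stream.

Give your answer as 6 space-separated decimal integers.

Answer: 0 3 7 9 11 15

Derivation:
Byte[0]=E9: 3-byte lead, need 2 cont bytes. acc=0x9
Byte[1]=86: continuation. acc=(acc<<6)|0x06=0x246
Byte[2]=94: continuation. acc=(acc<<6)|0x14=0x9194
Completed: cp=U+9194 (starts at byte 0)
Byte[3]=F0: 4-byte lead, need 3 cont bytes. acc=0x0
Byte[4]=A1: continuation. acc=(acc<<6)|0x21=0x21
Byte[5]=B8: continuation. acc=(acc<<6)|0x38=0x878
Byte[6]=A1: continuation. acc=(acc<<6)|0x21=0x21E21
Completed: cp=U+21E21 (starts at byte 3)
Byte[7]=D2: 2-byte lead, need 1 cont bytes. acc=0x12
Byte[8]=A1: continuation. acc=(acc<<6)|0x21=0x4A1
Completed: cp=U+04A1 (starts at byte 7)
Byte[9]=C8: 2-byte lead, need 1 cont bytes. acc=0x8
Byte[10]=95: continuation. acc=(acc<<6)|0x15=0x215
Completed: cp=U+0215 (starts at byte 9)
Byte[11]=F0: 4-byte lead, need 3 cont bytes. acc=0x0
Byte[12]=AE: continuation. acc=(acc<<6)|0x2E=0x2E
Byte[13]=96: continuation. acc=(acc<<6)|0x16=0xB96
Byte[14]=AC: continuation. acc=(acc<<6)|0x2C=0x2E5AC
Completed: cp=U+2E5AC (starts at byte 11)
Byte[15]=E6: 3-byte lead, need 2 cont bytes. acc=0x6
Byte[16]=8C: continuation. acc=(acc<<6)|0x0C=0x18C
Byte[17]=AE: continuation. acc=(acc<<6)|0x2E=0x632E
Completed: cp=U+632E (starts at byte 15)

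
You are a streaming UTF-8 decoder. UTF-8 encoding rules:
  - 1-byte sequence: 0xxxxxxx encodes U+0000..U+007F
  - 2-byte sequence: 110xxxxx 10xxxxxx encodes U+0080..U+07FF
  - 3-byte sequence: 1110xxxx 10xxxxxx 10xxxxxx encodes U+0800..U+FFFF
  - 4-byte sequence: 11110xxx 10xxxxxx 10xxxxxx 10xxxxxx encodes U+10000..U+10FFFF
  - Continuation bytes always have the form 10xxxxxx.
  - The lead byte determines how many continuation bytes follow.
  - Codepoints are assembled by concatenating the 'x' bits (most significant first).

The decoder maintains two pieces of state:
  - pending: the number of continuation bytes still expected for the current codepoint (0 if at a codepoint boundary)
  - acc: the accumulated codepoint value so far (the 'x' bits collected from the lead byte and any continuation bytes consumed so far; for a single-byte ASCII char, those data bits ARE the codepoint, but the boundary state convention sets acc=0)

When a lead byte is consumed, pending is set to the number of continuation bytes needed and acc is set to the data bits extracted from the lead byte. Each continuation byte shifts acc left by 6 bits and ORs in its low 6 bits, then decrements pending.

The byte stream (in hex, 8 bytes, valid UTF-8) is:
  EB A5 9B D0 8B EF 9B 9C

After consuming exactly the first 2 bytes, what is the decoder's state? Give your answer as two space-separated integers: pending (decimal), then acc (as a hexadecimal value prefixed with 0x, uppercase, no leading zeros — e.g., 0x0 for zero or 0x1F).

Byte[0]=EB: 3-byte lead. pending=2, acc=0xB
Byte[1]=A5: continuation. acc=(acc<<6)|0x25=0x2E5, pending=1

Answer: 1 0x2E5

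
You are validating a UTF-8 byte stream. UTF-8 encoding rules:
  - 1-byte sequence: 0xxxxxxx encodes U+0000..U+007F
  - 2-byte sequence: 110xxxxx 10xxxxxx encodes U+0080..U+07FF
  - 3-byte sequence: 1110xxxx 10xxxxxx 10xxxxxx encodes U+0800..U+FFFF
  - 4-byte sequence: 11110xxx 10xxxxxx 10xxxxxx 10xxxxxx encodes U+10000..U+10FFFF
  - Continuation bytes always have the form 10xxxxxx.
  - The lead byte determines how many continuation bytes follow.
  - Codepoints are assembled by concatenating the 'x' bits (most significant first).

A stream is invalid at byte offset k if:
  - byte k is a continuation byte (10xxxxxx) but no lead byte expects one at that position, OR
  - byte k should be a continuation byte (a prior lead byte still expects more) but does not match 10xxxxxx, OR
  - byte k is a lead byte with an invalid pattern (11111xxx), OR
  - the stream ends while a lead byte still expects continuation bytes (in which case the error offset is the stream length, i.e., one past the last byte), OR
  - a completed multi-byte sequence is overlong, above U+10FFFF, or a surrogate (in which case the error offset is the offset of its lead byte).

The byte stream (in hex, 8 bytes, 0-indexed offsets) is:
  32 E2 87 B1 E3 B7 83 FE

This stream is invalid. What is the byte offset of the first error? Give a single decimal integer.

Answer: 7

Derivation:
Byte[0]=32: 1-byte ASCII. cp=U+0032
Byte[1]=E2: 3-byte lead, need 2 cont bytes. acc=0x2
Byte[2]=87: continuation. acc=(acc<<6)|0x07=0x87
Byte[3]=B1: continuation. acc=(acc<<6)|0x31=0x21F1
Completed: cp=U+21F1 (starts at byte 1)
Byte[4]=E3: 3-byte lead, need 2 cont bytes. acc=0x3
Byte[5]=B7: continuation. acc=(acc<<6)|0x37=0xF7
Byte[6]=83: continuation. acc=(acc<<6)|0x03=0x3DC3
Completed: cp=U+3DC3 (starts at byte 4)
Byte[7]=FE: INVALID lead byte (not 0xxx/110x/1110/11110)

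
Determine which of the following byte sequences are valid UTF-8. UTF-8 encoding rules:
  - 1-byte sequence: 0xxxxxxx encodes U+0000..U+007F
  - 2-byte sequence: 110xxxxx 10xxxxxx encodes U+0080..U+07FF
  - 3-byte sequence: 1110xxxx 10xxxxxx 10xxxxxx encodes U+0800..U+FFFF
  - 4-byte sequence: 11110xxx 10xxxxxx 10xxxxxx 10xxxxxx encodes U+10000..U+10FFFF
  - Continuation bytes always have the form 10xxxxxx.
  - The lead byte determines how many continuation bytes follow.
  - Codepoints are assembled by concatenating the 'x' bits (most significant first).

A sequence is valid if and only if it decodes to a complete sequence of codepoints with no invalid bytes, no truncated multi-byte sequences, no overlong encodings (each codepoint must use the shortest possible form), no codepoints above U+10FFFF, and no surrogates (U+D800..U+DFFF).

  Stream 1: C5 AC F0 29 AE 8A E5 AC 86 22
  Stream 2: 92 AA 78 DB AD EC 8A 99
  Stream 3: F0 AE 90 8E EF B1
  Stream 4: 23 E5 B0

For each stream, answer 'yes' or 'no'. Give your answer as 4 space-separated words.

Stream 1: error at byte offset 3. INVALID
Stream 2: error at byte offset 0. INVALID
Stream 3: error at byte offset 6. INVALID
Stream 4: error at byte offset 3. INVALID

Answer: no no no no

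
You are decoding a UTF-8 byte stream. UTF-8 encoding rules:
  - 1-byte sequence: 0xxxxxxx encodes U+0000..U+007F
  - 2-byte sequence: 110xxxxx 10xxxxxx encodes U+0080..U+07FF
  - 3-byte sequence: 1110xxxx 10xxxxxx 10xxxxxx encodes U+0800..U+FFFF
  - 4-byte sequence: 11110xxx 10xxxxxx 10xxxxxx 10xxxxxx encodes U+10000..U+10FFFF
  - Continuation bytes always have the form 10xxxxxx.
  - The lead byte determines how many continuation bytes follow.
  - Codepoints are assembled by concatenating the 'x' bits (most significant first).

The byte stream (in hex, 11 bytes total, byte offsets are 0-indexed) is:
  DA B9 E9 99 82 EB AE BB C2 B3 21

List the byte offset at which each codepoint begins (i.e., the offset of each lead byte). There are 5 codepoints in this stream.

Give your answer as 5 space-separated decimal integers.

Byte[0]=DA: 2-byte lead, need 1 cont bytes. acc=0x1A
Byte[1]=B9: continuation. acc=(acc<<6)|0x39=0x6B9
Completed: cp=U+06B9 (starts at byte 0)
Byte[2]=E9: 3-byte lead, need 2 cont bytes. acc=0x9
Byte[3]=99: continuation. acc=(acc<<6)|0x19=0x259
Byte[4]=82: continuation. acc=(acc<<6)|0x02=0x9642
Completed: cp=U+9642 (starts at byte 2)
Byte[5]=EB: 3-byte lead, need 2 cont bytes. acc=0xB
Byte[6]=AE: continuation. acc=(acc<<6)|0x2E=0x2EE
Byte[7]=BB: continuation. acc=(acc<<6)|0x3B=0xBBBB
Completed: cp=U+BBBB (starts at byte 5)
Byte[8]=C2: 2-byte lead, need 1 cont bytes. acc=0x2
Byte[9]=B3: continuation. acc=(acc<<6)|0x33=0xB3
Completed: cp=U+00B3 (starts at byte 8)
Byte[10]=21: 1-byte ASCII. cp=U+0021

Answer: 0 2 5 8 10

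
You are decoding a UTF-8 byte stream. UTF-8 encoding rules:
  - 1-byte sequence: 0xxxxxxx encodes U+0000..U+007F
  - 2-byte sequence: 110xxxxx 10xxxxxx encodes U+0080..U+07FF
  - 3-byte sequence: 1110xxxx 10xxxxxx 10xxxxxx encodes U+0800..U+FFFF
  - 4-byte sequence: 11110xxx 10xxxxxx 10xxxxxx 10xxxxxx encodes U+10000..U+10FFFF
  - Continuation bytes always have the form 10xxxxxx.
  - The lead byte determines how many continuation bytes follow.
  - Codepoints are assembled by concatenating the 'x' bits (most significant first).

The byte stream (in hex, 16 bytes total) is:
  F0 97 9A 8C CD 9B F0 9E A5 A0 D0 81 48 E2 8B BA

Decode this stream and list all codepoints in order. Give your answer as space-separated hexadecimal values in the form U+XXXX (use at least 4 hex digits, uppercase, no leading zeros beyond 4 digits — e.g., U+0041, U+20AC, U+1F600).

Answer: U+1768C U+035B U+1E960 U+0401 U+0048 U+22FA

Derivation:
Byte[0]=F0: 4-byte lead, need 3 cont bytes. acc=0x0
Byte[1]=97: continuation. acc=(acc<<6)|0x17=0x17
Byte[2]=9A: continuation. acc=(acc<<6)|0x1A=0x5DA
Byte[3]=8C: continuation. acc=(acc<<6)|0x0C=0x1768C
Completed: cp=U+1768C (starts at byte 0)
Byte[4]=CD: 2-byte lead, need 1 cont bytes. acc=0xD
Byte[5]=9B: continuation. acc=(acc<<6)|0x1B=0x35B
Completed: cp=U+035B (starts at byte 4)
Byte[6]=F0: 4-byte lead, need 3 cont bytes. acc=0x0
Byte[7]=9E: continuation. acc=(acc<<6)|0x1E=0x1E
Byte[8]=A5: continuation. acc=(acc<<6)|0x25=0x7A5
Byte[9]=A0: continuation. acc=(acc<<6)|0x20=0x1E960
Completed: cp=U+1E960 (starts at byte 6)
Byte[10]=D0: 2-byte lead, need 1 cont bytes. acc=0x10
Byte[11]=81: continuation. acc=(acc<<6)|0x01=0x401
Completed: cp=U+0401 (starts at byte 10)
Byte[12]=48: 1-byte ASCII. cp=U+0048
Byte[13]=E2: 3-byte lead, need 2 cont bytes. acc=0x2
Byte[14]=8B: continuation. acc=(acc<<6)|0x0B=0x8B
Byte[15]=BA: continuation. acc=(acc<<6)|0x3A=0x22FA
Completed: cp=U+22FA (starts at byte 13)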